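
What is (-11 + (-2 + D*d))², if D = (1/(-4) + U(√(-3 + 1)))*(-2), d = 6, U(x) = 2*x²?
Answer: 1444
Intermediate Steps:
D = 17/2 (D = (1/(-4) + 2*(√(-3 + 1))²)*(-2) = (-¼ + 2*(√(-2))²)*(-2) = (-¼ + 2*(I*√2)²)*(-2) = (-¼ + 2*(-2))*(-2) = (-¼ - 4)*(-2) = -17/4*(-2) = 17/2 ≈ 8.5000)
(-11 + (-2 + D*d))² = (-11 + (-2 + (17/2)*6))² = (-11 + (-2 + 51))² = (-11 + 49)² = 38² = 1444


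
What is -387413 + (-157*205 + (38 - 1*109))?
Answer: -419669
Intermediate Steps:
-387413 + (-157*205 + (38 - 1*109)) = -387413 + (-32185 + (38 - 109)) = -387413 + (-32185 - 71) = -387413 - 32256 = -419669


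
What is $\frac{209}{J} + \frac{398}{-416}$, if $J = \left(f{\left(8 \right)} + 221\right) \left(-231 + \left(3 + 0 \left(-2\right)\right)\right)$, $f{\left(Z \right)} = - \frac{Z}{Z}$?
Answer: $- \frac{1499}{1560} \approx -0.9609$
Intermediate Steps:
$f{\left(Z \right)} = -1$ ($f{\left(Z \right)} = \left(-1\right) 1 = -1$)
$J = -50160$ ($J = \left(-1 + 221\right) \left(-231 + \left(3 + 0 \left(-2\right)\right)\right) = 220 \left(-231 + \left(3 + 0\right)\right) = 220 \left(-231 + 3\right) = 220 \left(-228\right) = -50160$)
$\frac{209}{J} + \frac{398}{-416} = \frac{209}{-50160} + \frac{398}{-416} = 209 \left(- \frac{1}{50160}\right) + 398 \left(- \frac{1}{416}\right) = - \frac{1}{240} - \frac{199}{208} = - \frac{1499}{1560}$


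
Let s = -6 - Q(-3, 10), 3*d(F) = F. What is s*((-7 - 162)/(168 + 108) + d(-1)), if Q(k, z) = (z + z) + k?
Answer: 87/4 ≈ 21.750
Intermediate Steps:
Q(k, z) = k + 2*z (Q(k, z) = 2*z + k = k + 2*z)
d(F) = F/3
s = -23 (s = -6 - (-3 + 2*10) = -6 - (-3 + 20) = -6 - 1*17 = -6 - 17 = -23)
s*((-7 - 162)/(168 + 108) + d(-1)) = -23*((-7 - 162)/(168 + 108) + (⅓)*(-1)) = -23*(-169/276 - ⅓) = -23*(-87/92) = 87/4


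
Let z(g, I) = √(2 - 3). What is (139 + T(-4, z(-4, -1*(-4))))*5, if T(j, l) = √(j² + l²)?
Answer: 695 + 5*√15 ≈ 714.37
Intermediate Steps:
z(g, I) = I (z(g, I) = √(-1) = I)
(139 + T(-4, z(-4, -1*(-4))))*5 = (139 + √((-4)² + I²))*5 = (139 + √(16 - 1))*5 = (139 + √15)*5 = 695 + 5*√15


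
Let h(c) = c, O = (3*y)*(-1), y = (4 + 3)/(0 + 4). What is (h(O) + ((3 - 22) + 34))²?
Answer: 1521/16 ≈ 95.063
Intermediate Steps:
y = 7/4 ≈ 1.7500
O = -21/4 (O = (3*(7/4))*(-1) = (21/4)*(-1) = -21/4 ≈ -5.2500)
(h(O) + ((3 - 22) + 34))² = (-21/4 + ((3 - 22) + 34))² = (-21/4 + (-19 + 34))² = (-21/4 + 15)² = (39/4)² = 1521/16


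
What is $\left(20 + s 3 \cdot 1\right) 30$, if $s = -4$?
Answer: $240$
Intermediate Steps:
$\left(20 + s 3 \cdot 1\right) 30 = \left(20 + \left(-4\right) 3 \cdot 1\right) 30 = \left(20 - 12\right) 30 = 8 \cdot 30 = 240$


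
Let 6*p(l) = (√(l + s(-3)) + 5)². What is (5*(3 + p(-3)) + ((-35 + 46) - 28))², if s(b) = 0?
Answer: 526/9 + 2450*I*√3/9 ≈ 58.444 + 471.5*I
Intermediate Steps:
p(l) = (5 + √l)²/6 (p(l) = (√(l + 0) + 5)²/6 = (√l + 5)²/6 = (5 + √l)²/6)
(5*(3 + p(-3)) + ((-35 + 46) - 28))² = (5*(3 + (5 + √(-3))²/6) + ((-35 + 46) - 28))² = (5*(3 + (5 + I*√3)²/6) + (11 - 28))² = ((15 + 5*(5 + I*√3)²/6) - 17)² = (-2 + 5*(5 + I*√3)²/6)²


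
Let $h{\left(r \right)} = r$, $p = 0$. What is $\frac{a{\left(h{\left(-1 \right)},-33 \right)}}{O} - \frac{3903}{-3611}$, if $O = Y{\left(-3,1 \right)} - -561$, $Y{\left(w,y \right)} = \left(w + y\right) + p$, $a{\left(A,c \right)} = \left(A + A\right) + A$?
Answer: $\frac{2170944}{2018549} \approx 1.0755$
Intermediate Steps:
$a{\left(A,c \right)} = 3 A$ ($a{\left(A,c \right)} = 2 A + A = 3 A$)
$Y{\left(w,y \right)} = w + y$ ($Y{\left(w,y \right)} = \left(w + y\right) + 0 = w + y$)
$O = 559$ ($O = \left(-3 + 1\right) - -561 = -2 + 561 = 559$)
$\frac{a{\left(h{\left(-1 \right)},-33 \right)}}{O} - \frac{3903}{-3611} = \frac{3 \left(-1\right)}{559} - \frac{3903}{-3611} = \left(-3\right) \frac{1}{559} - - \frac{3903}{3611} = - \frac{3}{559} + \frac{3903}{3611} = \frac{2170944}{2018549}$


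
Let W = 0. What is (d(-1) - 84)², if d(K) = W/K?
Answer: 7056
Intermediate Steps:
d(K) = 0 (d(K) = 0/K = 0)
(d(-1) - 84)² = (0 - 84)² = (-84)² = 7056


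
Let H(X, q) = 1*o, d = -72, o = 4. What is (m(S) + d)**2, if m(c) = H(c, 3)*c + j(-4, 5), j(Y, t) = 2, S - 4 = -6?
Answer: 6084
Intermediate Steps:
S = -2 (S = 4 - 6 = -2)
H(X, q) = 4 (H(X, q) = 1*4 = 4)
m(c) = 2 + 4*c (m(c) = 4*c + 2 = 2 + 4*c)
(m(S) + d)**2 = ((2 + 4*(-2)) - 72)**2 = ((2 - 8) - 72)**2 = (-6 - 72)**2 = (-78)**2 = 6084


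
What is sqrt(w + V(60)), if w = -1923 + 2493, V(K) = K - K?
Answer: sqrt(570) ≈ 23.875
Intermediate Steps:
V(K) = 0
w = 570
sqrt(w + V(60)) = sqrt(570 + 0) = sqrt(570)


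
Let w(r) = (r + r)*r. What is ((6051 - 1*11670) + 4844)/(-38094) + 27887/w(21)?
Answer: 12654892/399987 ≈ 31.638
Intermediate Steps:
w(r) = 2*r² (w(r) = (2*r)*r = 2*r²)
((6051 - 1*11670) + 4844)/(-38094) + 27887/w(21) = ((6051 - 1*11670) + 4844)/(-38094) + 27887/((2*21²)) = ((6051 - 11670) + 4844)*(-1/38094) + 27887/((2*441)) = (-5619 + 4844)*(-1/38094) + 27887/882 = -775*(-1/38094) + 27887*(1/882) = 775/38094 + 27887/882 = 12654892/399987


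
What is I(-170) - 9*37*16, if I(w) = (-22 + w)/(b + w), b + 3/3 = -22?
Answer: -1028112/193 ≈ -5327.0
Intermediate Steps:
b = -23 (b = -1 - 22 = -23)
I(w) = (-22 + w)/(-23 + w)
I(-170) - 9*37*16 = (-22 - 170)/(-23 - 170) - 9*37*16 = -192/(-193) - 333*16 = -1/193*(-192) - 1*5328 = 192/193 - 5328 = -1028112/193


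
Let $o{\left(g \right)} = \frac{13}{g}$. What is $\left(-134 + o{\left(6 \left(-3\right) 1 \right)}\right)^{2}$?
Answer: $\frac{5880625}{324} \approx 18150.0$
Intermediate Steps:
$\left(-134 + o{\left(6 \left(-3\right) 1 \right)}\right)^{2} = \left(-134 + \frac{13}{6 \left(-3\right) 1}\right)^{2} = \left(-134 + \frac{13}{\left(-18\right) 1}\right)^{2} = \left(-134 + \frac{13}{-18}\right)^{2} = \left(-134 + 13 \left(- \frac{1}{18}\right)\right)^{2} = \left(-134 - \frac{13}{18}\right)^{2} = \left(- \frac{2425}{18}\right)^{2} = \frac{5880625}{324}$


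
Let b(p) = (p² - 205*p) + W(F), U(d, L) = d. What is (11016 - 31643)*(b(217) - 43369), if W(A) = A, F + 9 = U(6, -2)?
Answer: 840921536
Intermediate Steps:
F = -3 (F = -9 + 6 = -3)
b(p) = -3 + p² - 205*p (b(p) = (p² - 205*p) - 3 = -3 + p² - 205*p)
(11016 - 31643)*(b(217) - 43369) = (11016 - 31643)*((-3 + 217² - 205*217) - 43369) = -20627*((-3 + 47089 - 44485) - 43369) = -20627*(2601 - 43369) = -20627*(-40768) = 840921536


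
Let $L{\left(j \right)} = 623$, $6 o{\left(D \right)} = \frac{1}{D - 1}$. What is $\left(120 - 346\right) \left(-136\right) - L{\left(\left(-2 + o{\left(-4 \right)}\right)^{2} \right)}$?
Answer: $30113$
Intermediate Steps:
$o{\left(D \right)} = \frac{1}{6 \left(-1 + D\right)}$ ($o{\left(D \right)} = \frac{1}{6 \left(D - 1\right)} = \frac{1}{6 \left(-1 + D\right)}$)
$\left(120 - 346\right) \left(-136\right) - L{\left(\left(-2 + o{\left(-4 \right)}\right)^{2} \right)} = \left(120 - 346\right) \left(-136\right) - 623 = \left(-226\right) \left(-136\right) - 623 = 30736 - 623 = 30113$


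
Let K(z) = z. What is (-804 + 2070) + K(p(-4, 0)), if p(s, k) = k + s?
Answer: 1262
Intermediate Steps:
(-804 + 2070) + K(p(-4, 0)) = (-804 + 2070) + (0 - 4) = 1266 - 4 = 1262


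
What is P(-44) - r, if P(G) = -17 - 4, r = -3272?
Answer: 3251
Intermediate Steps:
P(G) = -21
P(-44) - r = -21 - 1*(-3272) = -21 + 3272 = 3251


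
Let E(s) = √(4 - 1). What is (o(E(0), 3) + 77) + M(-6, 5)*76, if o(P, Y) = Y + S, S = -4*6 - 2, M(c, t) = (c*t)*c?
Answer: 13734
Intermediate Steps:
M(c, t) = t*c²
S = -26 (S = -24 - 2 = -26)
E(s) = √3
o(P, Y) = -26 + Y (o(P, Y) = Y - 26 = -26 + Y)
(o(E(0), 3) + 77) + M(-6, 5)*76 = ((-26 + 3) + 77) + (5*(-6)²)*76 = (-23 + 77) + (5*36)*76 = 54 + 180*76 = 54 + 13680 = 13734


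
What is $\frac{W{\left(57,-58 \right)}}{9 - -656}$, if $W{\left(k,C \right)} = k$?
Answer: $\frac{3}{35} \approx 0.085714$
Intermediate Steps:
$\frac{W{\left(57,-58 \right)}}{9 - -656} = \frac{57}{9 - -656} = \frac{57}{9 + 656} = \frac{57}{665} = 57 \cdot \frac{1}{665} = \frac{3}{35}$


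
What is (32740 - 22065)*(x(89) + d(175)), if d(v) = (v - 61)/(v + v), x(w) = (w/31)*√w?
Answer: 3477 + 950075*√89/31 ≈ 2.9261e+5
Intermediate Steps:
x(w) = w^(3/2)/31 (x(w) = (w*(1/31))*√w = (w/31)*√w = w^(3/2)/31)
d(v) = (-61 + v)/(2*v) (d(v) = (-61 + v)/((2*v)) = (-61 + v)*(1/(2*v)) = (-61 + v)/(2*v))
(32740 - 22065)*(x(89) + d(175)) = (32740 - 22065)*(89^(3/2)/31 + (½)*(-61 + 175)/175) = 10675*((89*√89)/31 + (½)*(1/175)*114) = 10675*(89*√89/31 + 57/175) = 10675*(57/175 + 89*√89/31) = 3477 + 950075*√89/31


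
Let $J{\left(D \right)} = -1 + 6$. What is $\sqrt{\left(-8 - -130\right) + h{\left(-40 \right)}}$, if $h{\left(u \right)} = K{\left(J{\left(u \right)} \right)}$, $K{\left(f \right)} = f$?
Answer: $\sqrt{127} \approx 11.269$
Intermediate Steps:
$J{\left(D \right)} = 5$
$h{\left(u \right)} = 5$
$\sqrt{\left(-8 - -130\right) + h{\left(-40 \right)}} = \sqrt{\left(-8 - -130\right) + 5} = \sqrt{\left(-8 + 130\right) + 5} = \sqrt{122 + 5} = \sqrt{127}$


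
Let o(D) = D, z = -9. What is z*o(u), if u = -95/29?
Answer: 855/29 ≈ 29.483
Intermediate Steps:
u = -95/29 (u = -95*1/29 = -95/29 ≈ -3.2759)
z*o(u) = -9*(-95/29) = 855/29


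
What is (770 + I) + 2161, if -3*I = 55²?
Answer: 5768/3 ≈ 1922.7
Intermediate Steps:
I = -3025/3 (I = -⅓*55² = -⅓*3025 = -3025/3 ≈ -1008.3)
(770 + I) + 2161 = (770 - 3025/3) + 2161 = -715/3 + 2161 = 5768/3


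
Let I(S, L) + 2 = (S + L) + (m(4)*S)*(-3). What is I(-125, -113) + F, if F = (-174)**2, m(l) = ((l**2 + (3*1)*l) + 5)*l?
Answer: 79536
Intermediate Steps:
m(l) = l*(5 + l**2 + 3*l) (m(l) = ((l**2 + 3*l) + 5)*l = (5 + l**2 + 3*l)*l = l*(5 + l**2 + 3*l))
F = 30276
I(S, L) = -2 + L - 395*S (I(S, L) = -2 + ((S + L) + ((4*(5 + 4**2 + 3*4))*S)*(-3)) = -2 + ((L + S) + ((4*(5 + 16 + 12))*S)*(-3)) = -2 + ((L + S) + ((4*33)*S)*(-3)) = -2 + ((L + S) + (132*S)*(-3)) = -2 + ((L + S) - 396*S) = -2 + (L - 395*S) = -2 + L - 395*S)
I(-125, -113) + F = (-2 - 113 - 395*(-125)) + 30276 = (-2 - 113 + 49375) + 30276 = 49260 + 30276 = 79536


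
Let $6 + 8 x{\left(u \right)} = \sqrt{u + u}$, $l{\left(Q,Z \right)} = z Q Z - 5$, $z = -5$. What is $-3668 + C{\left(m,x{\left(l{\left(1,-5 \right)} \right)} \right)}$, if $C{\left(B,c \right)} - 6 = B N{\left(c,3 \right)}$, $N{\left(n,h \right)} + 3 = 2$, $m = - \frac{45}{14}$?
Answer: $- \frac{51223}{14} \approx -3658.8$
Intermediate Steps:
$m = - \frac{45}{14}$ ($m = \left(-45\right) \frac{1}{14} = - \frac{45}{14} \approx -3.2143$)
$N{\left(n,h \right)} = -1$ ($N{\left(n,h \right)} = -3 + 2 = -1$)
$l{\left(Q,Z \right)} = -5 - 5 Q Z$ ($l{\left(Q,Z \right)} = - 5 Q Z - 5 = -5 - 5 Q Z$)
$x{\left(u \right)} = - \frac{3}{4} + \frac{\sqrt{2} \sqrt{u}}{8}$ ($x{\left(u \right)} = - \frac{3}{4} + \frac{\sqrt{u + u}}{8} = - \frac{3}{4} + \frac{\sqrt{2 u}}{8} = - \frac{3}{4} + \frac{\sqrt{2} \sqrt{u}}{8}$)
$C{\left(B,c \right)} = 6 - B$ ($C{\left(B,c \right)} = 6 + B \left(-1\right) = 6 - B$)
$-3668 + C{\left(m,x{\left(l{\left(1,-5 \right)} \right)} \right)} = -3668 + \left(6 - - \frac{45}{14}\right) = -3668 + \left(6 + \frac{45}{14}\right) = -3668 + \frac{129}{14} = - \frac{51223}{14}$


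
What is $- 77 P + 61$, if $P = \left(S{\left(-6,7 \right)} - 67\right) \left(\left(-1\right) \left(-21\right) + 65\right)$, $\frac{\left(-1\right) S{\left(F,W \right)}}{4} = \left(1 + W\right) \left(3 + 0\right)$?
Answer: $1079447$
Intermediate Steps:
$S{\left(F,W \right)} = -12 - 12 W$ ($S{\left(F,W \right)} = - 4 \left(1 + W\right) \left(3 + 0\right) = - 4 \left(1 + W\right) 3 = - 4 \left(3 + 3 W\right) = -12 - 12 W$)
$P = -14018$ ($P = \left(\left(-12 - 84\right) - 67\right) \left(\left(-1\right) \left(-21\right) + 65\right) = \left(\left(-12 - 84\right) - 67\right) \left(21 + 65\right) = \left(-96 - 67\right) 86 = \left(-163\right) 86 = -14018$)
$- 77 P + 61 = \left(-77\right) \left(-14018\right) + 61 = 1079386 + 61 = 1079447$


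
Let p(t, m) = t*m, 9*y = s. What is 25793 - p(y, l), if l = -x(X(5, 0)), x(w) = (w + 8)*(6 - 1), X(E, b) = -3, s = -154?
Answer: 228287/9 ≈ 25365.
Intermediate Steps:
x(w) = 40 + 5*w (x(w) = (8 + w)*5 = 40 + 5*w)
y = -154/9 (y = (⅑)*(-154) = -154/9 ≈ -17.111)
l = -25 (l = -(40 + 5*(-3)) = -(40 - 15) = -1*25 = -25)
p(t, m) = m*t
25793 - p(y, l) = 25793 - (-25)*(-154)/9 = 25793 - 1*3850/9 = 25793 - 3850/9 = 228287/9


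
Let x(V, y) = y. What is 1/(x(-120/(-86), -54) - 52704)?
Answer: -1/52758 ≈ -1.8954e-5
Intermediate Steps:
1/(x(-120/(-86), -54) - 52704) = 1/(-54 - 52704) = 1/(-52758) = -1/52758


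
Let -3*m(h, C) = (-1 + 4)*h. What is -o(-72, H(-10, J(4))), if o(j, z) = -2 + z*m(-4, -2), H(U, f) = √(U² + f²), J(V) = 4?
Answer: 2 - 8*√29 ≈ -41.081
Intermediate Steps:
m(h, C) = -h (m(h, C) = -(-1 + 4)*h/3 = -h)
o(j, z) = -2 + 4*z (o(j, z) = -2 + z*(-1*(-4)) = -2 + z*4 = -2 + 4*z)
-o(-72, H(-10, J(4))) = -(-2 + 4*√((-10)² + 4²)) = -(-2 + 4*√(100 + 16)) = -(-2 + 4*√116) = -(-2 + 4*(2*√29)) = -(-2 + 8*√29) = 2 - 8*√29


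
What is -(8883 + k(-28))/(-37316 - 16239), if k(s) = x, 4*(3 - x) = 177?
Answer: 35367/214220 ≈ 0.16510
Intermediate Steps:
x = -165/4 (x = 3 - ¼*177 = 3 - 177/4 = -165/4 ≈ -41.250)
k(s) = -165/4
-(8883 + k(-28))/(-37316 - 16239) = -(8883 - 165/4)/(-37316 - 16239) = -35367/(4*(-53555)) = -35367*(-1)/(4*53555) = -1*(-35367/214220) = 35367/214220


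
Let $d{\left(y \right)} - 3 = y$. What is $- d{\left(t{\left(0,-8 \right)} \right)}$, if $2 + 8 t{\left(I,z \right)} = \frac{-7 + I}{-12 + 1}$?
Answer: $- \frac{249}{88} \approx -2.8295$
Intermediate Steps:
$t{\left(I,z \right)} = - \frac{15}{88} - \frac{I}{88}$ ($t{\left(I,z \right)} = - \frac{1}{4} + \frac{\left(-7 + I\right) \frac{1}{-12 + 1}}{8} = - \frac{1}{4} + \frac{\left(-7 + I\right) \frac{1}{-11}}{8} = - \frac{1}{4} + \frac{\left(-7 + I\right) \left(- \frac{1}{11}\right)}{8} = - \frac{1}{4} + \frac{\frac{7}{11} - \frac{I}{11}}{8} = - \frac{1}{4} - \left(- \frac{7}{88} + \frac{I}{88}\right) = - \frac{15}{88} - \frac{I}{88}$)
$d{\left(y \right)} = 3 + y$
$- d{\left(t{\left(0,-8 \right)} \right)} = - (3 - \frac{15}{88}) = \left(-1\right) \frac{249}{88} = - \frac{249}{88}$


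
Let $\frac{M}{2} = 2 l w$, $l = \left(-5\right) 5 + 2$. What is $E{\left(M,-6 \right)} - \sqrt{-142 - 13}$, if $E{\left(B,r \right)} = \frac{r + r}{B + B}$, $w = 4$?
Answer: $\frac{3}{184} - i \sqrt{155} \approx 0.016304 - 12.45 i$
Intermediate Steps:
$l = -23$ ($l = -25 + 2 = -23$)
$M = -368$ ($M = 2 \cdot 2 \left(-23\right) 4 = 2 \left(\left(-46\right) 4\right) = 2 \left(-184\right) = -368$)
$E{\left(B,r \right)} = \frac{r}{B}$ ($E{\left(B,r \right)} = \frac{2 r}{2 B} = 2 r \frac{1}{2 B} = \frac{r}{B}$)
$E{\left(M,-6 \right)} - \sqrt{-142 - 13} = - \frac{6}{-368} - \sqrt{-142 - 13} = \left(-6\right) \left(- \frac{1}{368}\right) - \sqrt{-155} = \frac{3}{184} - i \sqrt{155}$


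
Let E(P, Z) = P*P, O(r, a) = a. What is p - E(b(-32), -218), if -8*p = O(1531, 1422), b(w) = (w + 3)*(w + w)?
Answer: -13779655/4 ≈ -3.4449e+6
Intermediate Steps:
b(w) = 2*w*(3 + w) (b(w) = (3 + w)*(2*w) = 2*w*(3 + w))
p = -711/4 (p = -⅛*1422 = -711/4 ≈ -177.75)
E(P, Z) = P²
p - E(b(-32), -218) = -711/4 - (2*(-32)*(3 - 32))² = -711/4 - (2*(-32)*(-29))² = -711/4 - 1*1856² = -711/4 - 1*3444736 = -711/4 - 3444736 = -13779655/4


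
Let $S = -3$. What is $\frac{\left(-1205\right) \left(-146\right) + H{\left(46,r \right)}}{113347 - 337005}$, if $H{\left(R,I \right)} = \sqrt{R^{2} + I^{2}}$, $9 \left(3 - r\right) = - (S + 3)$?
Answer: $- \frac{87965}{111829} - \frac{5 \sqrt{85}}{223658} \approx -0.78681$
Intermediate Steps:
$r = 3$ ($r = 3 - \frac{\left(-1\right) \left(-3 + 3\right)}{9} = 3 - \frac{\left(-1\right) 0}{9} = 3 - 0 = 3 + 0 = 3$)
$H{\left(R,I \right)} = \sqrt{I^{2} + R^{2}}$
$\frac{\left(-1205\right) \left(-146\right) + H{\left(46,r \right)}}{113347 - 337005} = \frac{\left(-1205\right) \left(-146\right) + \sqrt{3^{2} + 46^{2}}}{113347 - 337005} = \frac{175930 + \sqrt{9 + 2116}}{-223658} = \left(175930 + \sqrt{2125}\right) \left(- \frac{1}{223658}\right) = \left(175930 + 5 \sqrt{85}\right) \left(- \frac{1}{223658}\right) = - \frac{87965}{111829} - \frac{5 \sqrt{85}}{223658}$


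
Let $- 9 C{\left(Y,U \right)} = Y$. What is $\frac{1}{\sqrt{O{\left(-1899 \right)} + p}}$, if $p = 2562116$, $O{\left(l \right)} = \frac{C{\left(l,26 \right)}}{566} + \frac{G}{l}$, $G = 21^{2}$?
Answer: $\frac{\sqrt{4060262162263942}}{101994427401} \approx 0.00062474$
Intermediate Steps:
$G = 441$
$C{\left(Y,U \right)} = - \frac{Y}{9}$
$O{\left(l \right)} = \frac{441}{l} - \frac{l}{5094}$ ($O{\left(l \right)} = \frac{\left(- \frac{1}{9}\right) l}{566} + \frac{441}{l} = - \frac{l}{9} \cdot \frac{1}{566} + \frac{441}{l} = - \frac{l}{5094} + \frac{441}{l} = \frac{441}{l} - \frac{l}{5094}$)
$\frac{1}{\sqrt{O{\left(-1899 \right)} + p}} = \frac{1}{\sqrt{\left(\frac{441}{-1899} - - \frac{211}{566}\right) + 2562116}} = \frac{1}{\sqrt{\left(441 \left(- \frac{1}{1899}\right) + \frac{211}{566}\right) + 2562116}} = \frac{1}{\sqrt{\left(- \frac{49}{211} + \frac{211}{566}\right) + 2562116}} = \frac{1}{\sqrt{\frac{16787}{119426} + 2562116}} = \frac{1}{\sqrt{\frac{305983282203}{119426}}} = \frac{1}{\frac{3}{119426} \sqrt{4060262162263942}} = \frac{\sqrt{4060262162263942}}{101994427401}$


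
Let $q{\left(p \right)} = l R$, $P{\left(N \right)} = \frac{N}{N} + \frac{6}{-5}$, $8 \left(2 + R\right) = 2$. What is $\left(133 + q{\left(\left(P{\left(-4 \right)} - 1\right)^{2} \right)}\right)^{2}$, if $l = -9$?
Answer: $\frac{354025}{16} \approx 22127.0$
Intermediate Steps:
$R = - \frac{7}{4}$ ($R = -2 + \frac{1}{8} \cdot 2 = -2 + \frac{1}{4} = - \frac{7}{4} \approx -1.75$)
$P{\left(N \right)} = - \frac{1}{5}$ ($P{\left(N \right)} = 1 + 6 \left(- \frac{1}{5}\right) = 1 - \frac{6}{5} = - \frac{1}{5}$)
$q{\left(p \right)} = \frac{63}{4}$ ($q{\left(p \right)} = \left(-9\right) \left(- \frac{7}{4}\right) = \frac{63}{4}$)
$\left(133 + q{\left(\left(P{\left(-4 \right)} - 1\right)^{2} \right)}\right)^{2} = \left(133 + \frac{63}{4}\right)^{2} = \left(\frac{595}{4}\right)^{2} = \frac{354025}{16}$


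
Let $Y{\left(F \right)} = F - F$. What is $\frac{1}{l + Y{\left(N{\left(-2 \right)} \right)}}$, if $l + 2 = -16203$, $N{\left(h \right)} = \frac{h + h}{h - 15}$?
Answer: $- \frac{1}{16205} \approx -6.1709 \cdot 10^{-5}$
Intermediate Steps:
$N{\left(h \right)} = \frac{2 h}{-15 + h}$
$Y{\left(F \right)} = 0$
$l = -16205$ ($l = -2 - 16203 = -16205$)
$\frac{1}{l + Y{\left(N{\left(-2 \right)} \right)}} = \frac{1}{-16205 + 0} = \frac{1}{-16205} = - \frac{1}{16205}$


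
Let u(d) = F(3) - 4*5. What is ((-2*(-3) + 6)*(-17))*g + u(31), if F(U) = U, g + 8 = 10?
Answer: -425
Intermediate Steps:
g = 2 (g = -8 + 10 = 2)
u(d) = -17 (u(d) = 3 - 4*5 = 3 - 20 = -17)
((-2*(-3) + 6)*(-17))*g + u(31) = ((-2*(-3) + 6)*(-17))*2 - 17 = ((6 + 6)*(-17))*2 - 17 = (12*(-17))*2 - 17 = -204*2 - 17 = -408 - 17 = -425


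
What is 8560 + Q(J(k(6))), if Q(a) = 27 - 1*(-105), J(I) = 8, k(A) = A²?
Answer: 8692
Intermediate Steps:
Q(a) = 132 (Q(a) = 27 + 105 = 132)
8560 + Q(J(k(6))) = 8560 + 132 = 8692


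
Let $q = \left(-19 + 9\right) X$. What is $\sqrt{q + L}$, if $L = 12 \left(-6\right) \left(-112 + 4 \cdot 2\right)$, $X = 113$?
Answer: $17 \sqrt{22} \approx 79.737$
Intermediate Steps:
$q = -1130$ ($q = \left(-19 + 9\right) 113 = \left(-10\right) 113 = -1130$)
$L = 7488$ ($L = - 72 \left(-112 + 8\right) = \left(-72\right) \left(-104\right) = 7488$)
$\sqrt{q + L} = \sqrt{-1130 + 7488} = \sqrt{6358} = 17 \sqrt{22}$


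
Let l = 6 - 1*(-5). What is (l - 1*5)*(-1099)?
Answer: -6594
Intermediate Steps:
l = 11 (l = 6 + 5 = 11)
(l - 1*5)*(-1099) = (11 - 1*5)*(-1099) = (11 - 5)*(-1099) = 6*(-1099) = -6594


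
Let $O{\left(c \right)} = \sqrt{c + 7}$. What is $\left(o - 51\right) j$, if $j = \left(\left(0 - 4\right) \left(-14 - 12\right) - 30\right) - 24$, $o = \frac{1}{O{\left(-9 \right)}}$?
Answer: $-2550 - 25 i \sqrt{2} \approx -2550.0 - 35.355 i$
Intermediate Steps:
$O{\left(c \right)} = \sqrt{7 + c}$
$o = - \frac{i \sqrt{2}}{2}$ ($o = \frac{1}{\sqrt{7 - 9}} = \frac{1}{\sqrt{-2}} = \frac{1}{i \sqrt{2}} = - \frac{i \sqrt{2}}{2} \approx - 0.70711 i$)
$j = 50$ ($j = \left(\left(-4\right) \left(-26\right) - 30\right) - 24 = \left(104 - 30\right) - 24 = 74 - 24 = 50$)
$\left(o - 51\right) j = \left(- \frac{i \sqrt{2}}{2} - 51\right) 50 = \left(-51 - \frac{i \sqrt{2}}{2}\right) 50 = -2550 - 25 i \sqrt{2}$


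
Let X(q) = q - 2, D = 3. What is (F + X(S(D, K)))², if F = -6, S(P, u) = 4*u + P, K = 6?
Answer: 361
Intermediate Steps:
S(P, u) = P + 4*u
X(q) = -2 + q
(F + X(S(D, K)))² = (-6 + (-2 + (3 + 4*6)))² = (-6 + (-2 + (3 + 24)))² = (-6 + (-2 + 27))² = (-6 + 25)² = 19² = 361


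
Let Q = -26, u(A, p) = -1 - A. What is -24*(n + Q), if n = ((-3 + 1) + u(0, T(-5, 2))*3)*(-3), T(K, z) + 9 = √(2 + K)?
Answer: 264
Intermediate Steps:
T(K, z) = -9 + √(2 + K)
n = 15 (n = ((-3 + 1) + (-1 - 1*0)*3)*(-3) = (-2 + (-1 + 0)*3)*(-3) = (-2 - 1*3)*(-3) = (-2 - 3)*(-3) = -5*(-3) = 15)
-24*(n + Q) = -24*(15 - 26) = -24*(-11) = 264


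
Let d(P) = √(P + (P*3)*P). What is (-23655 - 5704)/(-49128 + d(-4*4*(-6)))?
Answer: 60097873/100563860 + 499103*√6/603383160 ≈ 0.59964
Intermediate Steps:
d(P) = √(P + 3*P²) (d(P) = √(P + (3*P)*P) = √(P + 3*P²))
(-23655 - 5704)/(-49128 + d(-4*4*(-6))) = (-23655 - 5704)/(-49128 + √((-4*4*(-6))*(1 + 3*(-4*4*(-6))))) = -29359/(-49128 + √((-16*(-6))*(1 + 3*(-16*(-6))))) = -29359/(-49128 + √(96*(1 + 3*96))) = -29359/(-49128 + √(96*(1 + 288))) = -29359/(-49128 + √(96*289)) = -29359/(-49128 + √27744) = -29359/(-49128 + 68*√6)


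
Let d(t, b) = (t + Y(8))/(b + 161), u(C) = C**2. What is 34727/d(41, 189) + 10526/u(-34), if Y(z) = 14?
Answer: 127737483/578 ≈ 2.2100e+5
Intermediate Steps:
d(t, b) = (14 + t)/(161 + b) (d(t, b) = (t + 14)/(b + 161) = (14 + t)/(161 + b))
34727/d(41, 189) + 10526/u(-34) = 34727/(((14 + 41)/(161 + 189))) + 10526/((-34)**2) = 34727/((55/350)) + 10526/1156 = 34727/(((1/350)*55)) + 10526*(1/1156) = 34727/(11/70) + 5263/578 = 34727*(70/11) + 5263/578 = 220990 + 5263/578 = 127737483/578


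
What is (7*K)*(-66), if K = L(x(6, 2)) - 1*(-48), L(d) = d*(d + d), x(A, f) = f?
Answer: -25872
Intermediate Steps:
L(d) = 2*d² (L(d) = d*(2*d) = 2*d²)
K = 56 (K = 2*2² - 1*(-48) = 2*4 + 48 = 8 + 48 = 56)
(7*K)*(-66) = (7*56)*(-66) = 392*(-66) = -25872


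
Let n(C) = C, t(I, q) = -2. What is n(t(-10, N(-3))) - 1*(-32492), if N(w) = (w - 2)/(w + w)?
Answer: 32490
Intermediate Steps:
N(w) = (-2 + w)/(2*w) (N(w) = (-2 + w)/((2*w)) = (-2 + w)*(1/(2*w)) = (-2 + w)/(2*w))
n(t(-10, N(-3))) - 1*(-32492) = -2 - 1*(-32492) = -2 + 32492 = 32490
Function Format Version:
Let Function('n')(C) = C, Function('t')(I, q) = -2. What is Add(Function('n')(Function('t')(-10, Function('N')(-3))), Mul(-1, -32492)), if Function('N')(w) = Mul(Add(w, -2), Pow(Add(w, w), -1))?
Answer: 32490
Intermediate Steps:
Function('N')(w) = Mul(Rational(1, 2), Pow(w, -1), Add(-2, w)) (Function('N')(w) = Mul(Add(-2, w), Pow(Mul(2, w), -1)) = Mul(Add(-2, w), Mul(Rational(1, 2), Pow(w, -1))) = Mul(Rational(1, 2), Pow(w, -1), Add(-2, w)))
Add(Function('n')(Function('t')(-10, Function('N')(-3))), Mul(-1, -32492)) = Add(-2, Mul(-1, -32492)) = Add(-2, 32492) = 32490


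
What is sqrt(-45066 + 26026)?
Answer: 4*I*sqrt(1190) ≈ 137.99*I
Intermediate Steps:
sqrt(-45066 + 26026) = sqrt(-19040) = 4*I*sqrt(1190)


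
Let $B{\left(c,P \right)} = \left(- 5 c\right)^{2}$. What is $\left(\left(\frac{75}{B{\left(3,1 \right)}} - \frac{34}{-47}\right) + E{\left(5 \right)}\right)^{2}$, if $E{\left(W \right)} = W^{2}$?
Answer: $\frac{13498276}{19881} \approx 678.95$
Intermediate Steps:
$B{\left(c,P \right)} = 25 c^{2}$
$\left(\left(\frac{75}{B{\left(3,1 \right)}} - \frac{34}{-47}\right) + E{\left(5 \right)}\right)^{2} = \left(\left(\frac{75}{25 \cdot 3^{2}} - \frac{34}{-47}\right) + 5^{2}\right)^{2} = \left(\left(\frac{75}{25 \cdot 9} - - \frac{34}{47}\right) + 25\right)^{2} = \left(\left(\frac{75}{225} + \frac{34}{47}\right) + 25\right)^{2} = \left(\left(75 \cdot \frac{1}{225} + \frac{34}{47}\right) + 25\right)^{2} = \left(\left(\frac{1}{3} + \frac{34}{47}\right) + 25\right)^{2} = \left(\frac{149}{141} + 25\right)^{2} = \left(\frac{3674}{141}\right)^{2} = \frac{13498276}{19881}$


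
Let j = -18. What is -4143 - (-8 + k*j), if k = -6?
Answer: -4243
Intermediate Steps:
-4143 - (-8 + k*j) = -4143 - (-8 - 6*(-18)) = -4143 - (-8 + 108) = -4143 - 1*100 = -4143 - 100 = -4243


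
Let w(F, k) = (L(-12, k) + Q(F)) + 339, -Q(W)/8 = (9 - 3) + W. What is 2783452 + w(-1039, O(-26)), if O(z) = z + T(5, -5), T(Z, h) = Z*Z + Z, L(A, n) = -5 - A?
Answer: 2792062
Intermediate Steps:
T(Z, h) = Z + Z² (T(Z, h) = Z² + Z = Z + Z²)
O(z) = 30 + z (O(z) = z + 5*(1 + 5) = z + 5*6 = z + 30 = 30 + z)
Q(W) = -48 - 8*W (Q(W) = -8*((9 - 3) + W) = -8*(6 + W) = -48 - 8*W)
w(F, k) = 298 - 8*F (w(F, k) = ((-5 - 1*(-12)) + (-48 - 8*F)) + 339 = ((-5 + 12) + (-48 - 8*F)) + 339 = (7 + (-48 - 8*F)) + 339 = (-41 - 8*F) + 339 = 298 - 8*F)
2783452 + w(-1039, O(-26)) = 2783452 + (298 - 8*(-1039)) = 2783452 + (298 + 8312) = 2783452 + 8610 = 2792062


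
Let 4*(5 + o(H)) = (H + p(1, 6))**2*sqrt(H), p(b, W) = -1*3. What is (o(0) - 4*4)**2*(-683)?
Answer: -301203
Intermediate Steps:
p(b, W) = -3
o(H) = -5 + sqrt(H)*(-3 + H)**2/4 (o(H) = -5 + ((H - 3)**2*sqrt(H))/4 = -5 + ((-3 + H)**2*sqrt(H))/4 = -5 + (sqrt(H)*(-3 + H)**2)/4 = -5 + sqrt(H)*(-3 + H)**2/4)
(o(0) - 4*4)**2*(-683) = ((-5 + sqrt(0)*(-3 + 0)**2/4) - 4*4)**2*(-683) = ((-5 + (1/4)*0*(-3)**2) - 16)**2*(-683) = ((-5 + (1/4)*0*9) - 16)**2*(-683) = ((-5 + 0) - 16)**2*(-683) = (-5 - 16)**2*(-683) = (-21)**2*(-683) = 441*(-683) = -301203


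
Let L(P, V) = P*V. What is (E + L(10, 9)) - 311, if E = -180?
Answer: -401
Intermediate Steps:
(E + L(10, 9)) - 311 = (-180 + 10*9) - 311 = (-180 + 90) - 311 = -90 - 311 = -401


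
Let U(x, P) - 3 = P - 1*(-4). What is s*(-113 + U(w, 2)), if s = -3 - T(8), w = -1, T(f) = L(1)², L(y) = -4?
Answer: 1976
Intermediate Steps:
T(f) = 16 (T(f) = (-4)² = 16)
U(x, P) = 7 + P (U(x, P) = 3 + (P - 1*(-4)) = 3 + (P + 4) = 3 + (4 + P) = 7 + P)
s = -19 (s = -3 - 1*16 = -3 - 16 = -19)
s*(-113 + U(w, 2)) = -19*(-113 + (7 + 2)) = -19*(-113 + 9) = -19*(-104) = 1976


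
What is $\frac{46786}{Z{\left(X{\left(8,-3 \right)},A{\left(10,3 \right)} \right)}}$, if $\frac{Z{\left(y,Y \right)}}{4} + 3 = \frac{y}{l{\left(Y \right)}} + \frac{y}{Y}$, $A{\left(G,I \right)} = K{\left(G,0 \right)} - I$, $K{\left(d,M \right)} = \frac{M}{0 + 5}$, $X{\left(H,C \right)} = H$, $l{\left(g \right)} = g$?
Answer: $- \frac{70179}{50} \approx -1403.6$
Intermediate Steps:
$K{\left(d,M \right)} = \frac{M}{5}$
$A{\left(G,I \right)} = - I$ ($A{\left(G,I \right)} = \frac{1}{5} \cdot 0 - I = 0 - I = - I$)
$Z{\left(y,Y \right)} = -12 + \frac{8 y}{Y}$ ($Z{\left(y,Y \right)} = -12 + 4 \left(\frac{y}{Y} + \frac{y}{Y}\right) = -12 + 4 \frac{2 y}{Y} = -12 + \frac{8 y}{Y}$)
$\frac{46786}{Z{\left(X{\left(8,-3 \right)},A{\left(10,3 \right)} \right)}} = \frac{46786}{-12 + 8 \cdot 8 \frac{1}{\left(-1\right) 3}} = \frac{46786}{-12 + 8 \cdot 8 \frac{1}{-3}} = \frac{46786}{-12 + 8 \cdot 8 \left(- \frac{1}{3}\right)} = \frac{46786}{-12 - \frac{64}{3}} = \frac{46786}{- \frac{100}{3}} = 46786 \left(- \frac{3}{100}\right) = - \frac{70179}{50}$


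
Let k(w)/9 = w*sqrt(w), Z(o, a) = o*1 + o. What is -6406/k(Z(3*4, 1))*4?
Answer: -3203*sqrt(6)/324 ≈ -24.215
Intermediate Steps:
Z(o, a) = 2*o (Z(o, a) = o + o = 2*o)
k(w) = 9*w**(3/2) (k(w) = 9*(w*sqrt(w)) = 9*w**(3/2))
-6406/k(Z(3*4, 1))*4 = -6406*sqrt(6)/2592*4 = -3203*sqrt(6)/1296*4 = -3203*sqrt(6)/324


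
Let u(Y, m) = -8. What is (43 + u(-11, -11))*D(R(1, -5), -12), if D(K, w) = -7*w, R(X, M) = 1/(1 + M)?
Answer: 2940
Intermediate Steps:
(43 + u(-11, -11))*D(R(1, -5), -12) = (43 - 8)*(-7*(-12)) = 35*84 = 2940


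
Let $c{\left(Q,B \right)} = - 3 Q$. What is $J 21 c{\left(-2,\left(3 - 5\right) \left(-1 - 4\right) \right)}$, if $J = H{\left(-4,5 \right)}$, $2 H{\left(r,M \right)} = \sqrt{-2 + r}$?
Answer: $63 i \sqrt{6} \approx 154.32 i$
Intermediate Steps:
$H{\left(r,M \right)} = \frac{\sqrt{-2 + r}}{2}$
$J = \frac{i \sqrt{6}}{2}$ ($J = \frac{\sqrt{-2 - 4}}{2} = \frac{\sqrt{-6}}{2} = \frac{i \sqrt{6}}{2} \approx 1.2247 i$)
$J 21 c{\left(-2,\left(3 - 5\right) \left(-1 - 4\right) \right)} = \frac{i \sqrt{6}}{2} \cdot 21 \left(\left(-3\right) \left(-2\right)\right) = \frac{21 i \sqrt{6}}{2} \cdot 6 = 63 i \sqrt{6}$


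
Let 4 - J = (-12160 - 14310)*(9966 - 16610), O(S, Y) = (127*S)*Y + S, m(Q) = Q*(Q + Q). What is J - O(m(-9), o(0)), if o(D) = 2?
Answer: -175907986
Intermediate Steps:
m(Q) = 2*Q² (m(Q) = Q*(2*Q) = 2*Q²)
O(S, Y) = S + 127*S*Y (O(S, Y) = 127*S*Y + S = S + 127*S*Y)
J = -175866676 (J = 4 - (-12160 - 14310)*(9966 - 16610) = 4 - (-26470)*(-6644) = 4 - 1*175866680 = 4 - 175866680 = -175866676)
J - O(m(-9), o(0)) = -175866676 - 2*(-9)²*(1 + 127*2) = -175866676 - 2*81*(1 + 254) = -175866676 - 162*255 = -175866676 - 1*41310 = -175866676 - 41310 = -175907986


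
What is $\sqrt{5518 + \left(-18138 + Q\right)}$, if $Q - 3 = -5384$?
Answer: $i \sqrt{18001} \approx 134.17 i$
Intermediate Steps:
$Q = -5381$ ($Q = 3 - 5384 = -5381$)
$\sqrt{5518 + \left(-18138 + Q\right)} = \sqrt{5518 - 23519} = \sqrt{-18001} = i \sqrt{18001}$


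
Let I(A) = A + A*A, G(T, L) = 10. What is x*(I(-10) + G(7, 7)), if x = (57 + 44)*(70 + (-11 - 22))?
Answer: 373700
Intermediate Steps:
I(A) = A + A²
x = 3737 (x = 101*(70 - 33) = 101*37 = 3737)
x*(I(-10) + G(7, 7)) = 3737*(-10*(1 - 10) + 10) = 3737*(-10*(-9) + 10) = 3737*(90 + 10) = 3737*100 = 373700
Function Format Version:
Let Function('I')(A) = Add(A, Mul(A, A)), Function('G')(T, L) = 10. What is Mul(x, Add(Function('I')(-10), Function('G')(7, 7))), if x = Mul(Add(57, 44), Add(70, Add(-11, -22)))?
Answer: 373700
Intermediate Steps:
Function('I')(A) = Add(A, Pow(A, 2))
x = 3737 (x = Mul(101, Add(70, -33)) = Mul(101, 37) = 3737)
Mul(x, Add(Function('I')(-10), Function('G')(7, 7))) = Mul(3737, Add(Mul(-10, Add(1, -10)), 10)) = Mul(3737, Add(Mul(-10, -9), 10)) = Mul(3737, Add(90, 10)) = Mul(3737, 100) = 373700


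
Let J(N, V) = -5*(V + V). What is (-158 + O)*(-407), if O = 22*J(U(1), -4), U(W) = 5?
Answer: -293854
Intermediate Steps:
J(N, V) = -10*V
O = 880 (O = 22*(-10*(-4)) = 22*40 = 880)
(-158 + O)*(-407) = (-158 + 880)*(-407) = 722*(-407) = -293854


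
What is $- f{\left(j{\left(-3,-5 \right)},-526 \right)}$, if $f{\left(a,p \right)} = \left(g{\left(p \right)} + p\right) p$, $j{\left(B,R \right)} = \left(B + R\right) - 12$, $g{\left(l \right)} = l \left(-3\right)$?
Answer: $553352$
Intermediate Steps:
$g{\left(l \right)} = - 3 l$
$j{\left(B,R \right)} = -12 + B + R$
$f{\left(a,p \right)} = - 2 p^{2}$ ($f{\left(a,p \right)} = \left(- 3 p + p\right) p = - 2 p p = - 2 p^{2}$)
$- f{\left(j{\left(-3,-5 \right)},-526 \right)} = - \left(-2\right) \left(-526\right)^{2} = - \left(-2\right) 276676 = \left(-1\right) \left(-553352\right) = 553352$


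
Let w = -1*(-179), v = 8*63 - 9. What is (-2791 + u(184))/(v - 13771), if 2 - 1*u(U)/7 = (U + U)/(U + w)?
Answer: 1010627/4819188 ≈ 0.20971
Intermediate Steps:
v = 495 (v = 504 - 9 = 495)
w = 179
u(U) = 14 - 14*U/(179 + U) (u(U) = 14 - 7*(U + U)/(U + 179) = 14 - 7*2*U/(179 + U) = 14 - 14*U/(179 + U))
(-2791 + u(184))/(v - 13771) = (-2791 + 2506/(179 + 184))/(495 - 13771) = (-2791 + 2506/363)/(-13276) = (-2791 + 2506*(1/363))*(-1/13276) = (-2791 + 2506/363)*(-1/13276) = -1010627/363*(-1/13276) = 1010627/4819188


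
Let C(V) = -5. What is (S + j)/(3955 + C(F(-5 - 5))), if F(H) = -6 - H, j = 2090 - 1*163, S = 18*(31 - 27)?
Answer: 1999/3950 ≈ 0.50608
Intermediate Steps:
S = 72 (S = 18*4 = 72)
j = 1927 (j = 2090 - 163 = 1927)
(S + j)/(3955 + C(F(-5 - 5))) = (72 + 1927)/(3955 - 5) = 1999/3950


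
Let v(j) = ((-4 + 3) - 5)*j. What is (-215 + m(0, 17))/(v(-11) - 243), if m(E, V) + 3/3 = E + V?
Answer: 199/177 ≈ 1.1243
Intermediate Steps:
m(E, V) = -1 + E + V (m(E, V) = -1 + (E + V) = -1 + E + V)
v(j) = -6*j (v(j) = (-1 - 5)*j = -6*j)
(-215 + m(0, 17))/(v(-11) - 243) = (-215 + (-1 + 0 + 17))/(-6*(-11) - 243) = (-215 + 16)/(66 - 243) = -199/(-177) = -199*(-1/177) = 199/177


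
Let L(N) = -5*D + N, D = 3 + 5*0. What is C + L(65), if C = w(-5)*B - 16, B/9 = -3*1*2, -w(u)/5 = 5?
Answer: 1384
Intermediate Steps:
D = 3 (D = 3 + 0 = 3)
w(u) = -25 (w(u) = -5*5 = -25)
B = -54 (B = 9*(-3*1*2) = 9*(-3*2) = 9*(-6) = -54)
L(N) = -15 + N (L(N) = -5*3 + N = -15 + N)
C = 1334 (C = -25*(-54) - 16 = 1350 - 16 = 1334)
C + L(65) = 1334 + (-15 + 65) = 1334 + 50 = 1384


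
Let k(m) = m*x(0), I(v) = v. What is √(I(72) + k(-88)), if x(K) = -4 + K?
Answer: 2*√106 ≈ 20.591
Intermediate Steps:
k(m) = -4*m (k(m) = m*(-4 + 0) = m*(-4) = -4*m)
√(I(72) + k(-88)) = √(72 - 4*(-88)) = √(72 + 352) = √424 = 2*√106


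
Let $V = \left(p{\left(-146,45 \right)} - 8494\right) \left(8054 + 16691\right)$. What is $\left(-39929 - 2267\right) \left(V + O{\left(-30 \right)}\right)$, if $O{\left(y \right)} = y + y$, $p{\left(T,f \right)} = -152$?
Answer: $9027637144680$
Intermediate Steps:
$O{\left(y \right)} = 2 y$
$V = -213945270$ ($V = \left(-152 - 8494\right) \left(8054 + 16691\right) = \left(-8646\right) 24745 = -213945270$)
$\left(-39929 - 2267\right) \left(V + O{\left(-30 \right)}\right) = \left(-39929 - 2267\right) \left(-213945270 + 2 \left(-30\right)\right) = - 42196 \left(-213945270 - 60\right) = \left(-42196\right) \left(-213945330\right) = 9027637144680$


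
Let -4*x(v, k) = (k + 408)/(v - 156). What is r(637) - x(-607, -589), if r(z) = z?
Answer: 1944305/3052 ≈ 637.06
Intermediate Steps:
x(v, k) = -(408 + k)/(4*(-156 + v)) (x(v, k) = -(k + 408)/(4*(v - 156)) = -(408 + k)/(4*(-156 + v)))
r(637) - x(-607, -589) = 637 - (-408 - 1*(-589))/(4*(-156 - 607)) = 637 - (-408 + 589)/(4*(-763)) = 637 - (-1)*181/(4*763) = 637 - 1*(-181/3052) = 637 + 181/3052 = 1944305/3052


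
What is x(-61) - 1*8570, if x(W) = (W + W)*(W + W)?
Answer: 6314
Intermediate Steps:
x(W) = 4*W² (x(W) = (2*W)*(2*W) = 4*W²)
x(-61) - 1*8570 = 4*(-61)² - 1*8570 = 4*3721 - 8570 = 14884 - 8570 = 6314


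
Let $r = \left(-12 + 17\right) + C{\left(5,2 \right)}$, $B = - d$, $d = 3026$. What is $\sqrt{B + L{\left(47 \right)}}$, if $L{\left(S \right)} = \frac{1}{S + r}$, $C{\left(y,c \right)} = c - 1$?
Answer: $\frac{7 i \sqrt{173469}}{53} \approx 55.009 i$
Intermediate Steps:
$C{\left(y,c \right)} = -1 + c$
$B = -3026$ ($B = \left(-1\right) 3026 = -3026$)
$r = 6$ ($r = \left(-12 + 17\right) + \left(-1 + 2\right) = 5 + 1 = 6$)
$L{\left(S \right)} = \frac{1}{6 + S}$ ($L{\left(S \right)} = \frac{1}{S + 6} = \frac{1}{6 + S}$)
$\sqrt{B + L{\left(47 \right)}} = \sqrt{-3026 + \frac{1}{6 + 47}} = \sqrt{-3026 + \frac{1}{53}} = \sqrt{- \frac{160377}{53}} = \frac{7 i \sqrt{173469}}{53}$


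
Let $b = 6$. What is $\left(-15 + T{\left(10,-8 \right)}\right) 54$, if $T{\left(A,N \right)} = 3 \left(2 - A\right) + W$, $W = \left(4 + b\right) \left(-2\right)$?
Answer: $-3186$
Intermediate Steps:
$W = -20$ ($W = \left(4 + 6\right) \left(-2\right) = 10 \left(-2\right) = -20$)
$T{\left(A,N \right)} = -14 - 3 A$ ($T{\left(A,N \right)} = 3 \left(2 - A\right) - 20 = \left(6 - 3 A\right) - 20 = -14 - 3 A$)
$\left(-15 + T{\left(10,-8 \right)}\right) 54 = \left(-15 - 44\right) 54 = \left(-59\right) 54 = -3186$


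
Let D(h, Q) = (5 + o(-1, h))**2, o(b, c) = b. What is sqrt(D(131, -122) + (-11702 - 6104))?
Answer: I*sqrt(17790) ≈ 133.38*I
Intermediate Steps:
D(h, Q) = 16 (D(h, Q) = (5 - 1)**2 = 4**2 = 16)
sqrt(D(131, -122) + (-11702 - 6104)) = sqrt(16 + (-11702 - 6104)) = sqrt(16 - 17806) = sqrt(-17790) = I*sqrt(17790)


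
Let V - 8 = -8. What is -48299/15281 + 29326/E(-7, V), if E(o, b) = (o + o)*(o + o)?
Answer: 31333143/213934 ≈ 146.46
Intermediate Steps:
V = 0 (V = 8 - 8 = 0)
E(o, b) = 4*o² (E(o, b) = (2*o)*(2*o) = 4*o²)
-48299/15281 + 29326/E(-7, V) = -48299/15281 + 29326/((4*(-7)²)) = -48299*1/15281 + 29326/((4*49)) = -48299/15281 + 29326/196 = -48299/15281 + 29326*(1/196) = -48299/15281 + 14663/98 = 31333143/213934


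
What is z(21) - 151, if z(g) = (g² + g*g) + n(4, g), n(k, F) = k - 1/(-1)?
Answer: 736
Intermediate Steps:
n(k, F) = 1 + k (n(k, F) = k - 1*(-1) = k + 1 = 1 + k)
z(g) = 5 + 2*g² (z(g) = (g² + g*g) + (1 + 4) = (g² + g²) + 5 = 2*g² + 5 = 5 + 2*g²)
z(21) - 151 = (5 + 2*21²) - 151 = (5 + 2*441) - 151 = (5 + 882) - 151 = 887 - 151 = 736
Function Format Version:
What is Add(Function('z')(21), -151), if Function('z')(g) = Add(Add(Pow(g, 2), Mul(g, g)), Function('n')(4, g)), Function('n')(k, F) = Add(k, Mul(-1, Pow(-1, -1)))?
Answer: 736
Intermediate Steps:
Function('n')(k, F) = Add(1, k) (Function('n')(k, F) = Add(k, Mul(-1, -1)) = Add(k, 1) = Add(1, k))
Function('z')(g) = Add(5, Mul(2, Pow(g, 2))) (Function('z')(g) = Add(Add(Pow(g, 2), Mul(g, g)), Add(1, 4)) = Add(Add(Pow(g, 2), Pow(g, 2)), 5) = Add(Mul(2, Pow(g, 2)), 5) = Add(5, Mul(2, Pow(g, 2))))
Add(Function('z')(21), -151) = Add(Add(5, Mul(2, Pow(21, 2))), -151) = Add(Add(5, Mul(2, 441)), -151) = Add(Add(5, 882), -151) = Add(887, -151) = 736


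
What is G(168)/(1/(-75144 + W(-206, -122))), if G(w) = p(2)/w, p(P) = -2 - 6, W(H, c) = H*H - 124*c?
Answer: 5860/7 ≈ 837.14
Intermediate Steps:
W(H, c) = H**2 - 124*c
p(P) = -8
G(w) = -8/w
G(168)/(1/(-75144 + W(-206, -122))) = (-8/168)/(1/(-75144 + ((-206)**2 - 124*(-122)))) = (-8*1/168)/(1/(-75144 + (42436 + 15128))) = -1/(21*(1/(-75144 + 57564))) = -1/(21*(1/(-17580))) = -1/(21*(-1/17580)) = -1/21*(-17580) = 5860/7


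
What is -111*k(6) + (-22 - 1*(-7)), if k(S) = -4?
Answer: 429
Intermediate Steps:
-111*k(6) + (-22 - 1*(-7)) = -111*(-4) + (-22 - 1*(-7)) = 444 + (-22 + 7) = 444 - 15 = 429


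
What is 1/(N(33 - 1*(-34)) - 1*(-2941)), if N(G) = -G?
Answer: 1/2874 ≈ 0.00034795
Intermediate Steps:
1/(N(33 - 1*(-34)) - 1*(-2941)) = 1/(-(33 - 1*(-34)) - 1*(-2941)) = 1/(-(33 + 34) + 2941) = 1/(-1*67 + 2941) = 1/(-67 + 2941) = 1/2874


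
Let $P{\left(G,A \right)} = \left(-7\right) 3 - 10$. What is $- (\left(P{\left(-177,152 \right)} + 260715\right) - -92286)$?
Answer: $-352970$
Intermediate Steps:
$P{\left(G,A \right)} = -31$ ($P{\left(G,A \right)} = -21 - 10 = -31$)
$- (\left(P{\left(-177,152 \right)} + 260715\right) - -92286) = - (\left(-31 + 260715\right) - -92286) = - (260684 + 92286) = \left(-1\right) 352970 = -352970$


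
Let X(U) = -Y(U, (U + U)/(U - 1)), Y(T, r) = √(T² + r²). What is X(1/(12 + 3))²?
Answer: 274/11025 ≈ 0.024853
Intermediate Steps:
X(U) = -√(U² + 4*U²/(-1 + U)²) (X(U) = -√(U² + ((U + U)/(U - 1))²) = -√(U² + ((2*U)/(-1 + U))²) = -√(U² + (2*U/(-1 + U))²) = -√(U² + 4*U²/(-1 + U)²))
X(1/(12 + 3))² = (-√((1/(12 + 3))² + 4*(1/(12 + 3))²/(-1 + 1/(12 + 3))²))² = (-√((1/15)² + 4*(1/15)²/(-1 + 1/15)²))² = (-√(1/225 + 4*(1/225)/(-14/15)²))² = (-√(1/225 + 4*(1/225)*(225/196)))² = (-√(1/225 + 1/49))² = (-√(274/11025))² = (-√274/105)² = 274/11025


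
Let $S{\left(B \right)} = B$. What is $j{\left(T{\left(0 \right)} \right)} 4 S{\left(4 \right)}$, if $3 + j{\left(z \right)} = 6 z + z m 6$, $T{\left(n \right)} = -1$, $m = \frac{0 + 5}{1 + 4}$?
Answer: $-240$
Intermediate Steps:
$m = 1$ ($m = \frac{5}{5} = 5 \cdot \frac{1}{5} = 1$)
$j{\left(z \right)} = -3 + 12 z$ ($j{\left(z \right)} = -3 + \left(6 z + z 1 \cdot 6\right) = -3 + \left(6 z + z 6\right) = -3 + \left(6 z + 6 z\right) = -3 + 12 z$)
$j{\left(T{\left(0 \right)} \right)} 4 S{\left(4 \right)} = \left(-3 + 12 \left(-1\right)\right) 4 \cdot 4 = \left(-3 - 12\right) 4 \cdot 4 = \left(-15\right) 4 \cdot 4 = \left(-60\right) 4 = -240$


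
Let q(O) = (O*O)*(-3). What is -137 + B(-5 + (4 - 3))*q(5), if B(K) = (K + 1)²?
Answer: -812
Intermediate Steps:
q(O) = -3*O² (q(O) = O²*(-3) = -3*O²)
B(K) = (1 + K)²
-137 + B(-5 + (4 - 3))*q(5) = -137 + (1 + (-5 + (4 - 3)))²*(-3*5²) = -137 + (1 + (-5 + 1))²*(-3*25) = -137 + (1 - 4)²*(-75) = -137 + (-3)²*(-75) = -137 + 9*(-75) = -137 - 675 = -812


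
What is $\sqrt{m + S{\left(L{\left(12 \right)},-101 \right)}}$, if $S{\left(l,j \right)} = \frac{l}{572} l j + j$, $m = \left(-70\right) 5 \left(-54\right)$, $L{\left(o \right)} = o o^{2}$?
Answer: $\frac{i \sqrt{10397220977}}{143} \approx 713.05 i$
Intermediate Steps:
$L{\left(o \right)} = o^{3}$
$m = 18900$ ($m = \left(-350\right) \left(-54\right) = 18900$)
$S{\left(l,j \right)} = j + \frac{j l^{2}}{572}$ ($S{\left(l,j \right)} = l \frac{1}{572} l j + j = \frac{l}{572} l j + j = \frac{l^{2}}{572} j + j = \frac{j l^{2}}{572} + j = j + \frac{j l^{2}}{572}$)
$\sqrt{m + S{\left(L{\left(12 \right)},-101 \right)}} = \sqrt{18900 + \frac{1}{572} \left(-101\right) \left(572 + \left(12^{3}\right)^{2}\right)} = \sqrt{18900 + \frac{1}{572} \left(-101\right) \left(572 + 1728^{2}\right)} = \sqrt{18900 + \frac{1}{572} \left(-101\right) \left(572 + 2985984\right)} = \sqrt{18900 + \frac{1}{572} \left(-101\right) 2986556} = \sqrt{18900 - \frac{75410539}{143}} = \sqrt{- \frac{72707839}{143}} = \frac{i \sqrt{10397220977}}{143}$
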